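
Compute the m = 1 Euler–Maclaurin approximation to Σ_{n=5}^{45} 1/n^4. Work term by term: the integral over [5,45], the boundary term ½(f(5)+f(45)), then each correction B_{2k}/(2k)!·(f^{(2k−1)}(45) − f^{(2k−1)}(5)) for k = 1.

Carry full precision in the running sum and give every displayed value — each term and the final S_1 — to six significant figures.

S_1 ≈ 0.00356980

Integral: ∫_5^45 1/x^4 dx = 0.00266301.
½[f(5) + f(45)] = ½[0.00160000 + 2.43865e-07] = 0.000800122.
Integral + boundary = 0.00346313.
Order-1 term: 1/12 · (-2.16769e-08 − (-0.00128000)) = 0.000106665.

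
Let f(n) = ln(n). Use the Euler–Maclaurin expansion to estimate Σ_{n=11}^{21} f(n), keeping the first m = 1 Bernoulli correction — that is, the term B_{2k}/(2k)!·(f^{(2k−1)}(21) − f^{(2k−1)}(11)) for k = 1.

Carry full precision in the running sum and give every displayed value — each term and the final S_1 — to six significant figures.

The integral term ∫_11^21 ln(x) dx = 27.5581.
½[f(11) + f(21)] = ½[2.39790 + 3.04452] = 2.72121.
Running total after boundary: 30.2793.
k=1: B_{2}/(2)! × [f^{(1)}(21) − f^{(1)}(11)] = 1/12 × (0.0476190 − 0.0909091) = -0.00360750.

S_1 ≈ 30.2757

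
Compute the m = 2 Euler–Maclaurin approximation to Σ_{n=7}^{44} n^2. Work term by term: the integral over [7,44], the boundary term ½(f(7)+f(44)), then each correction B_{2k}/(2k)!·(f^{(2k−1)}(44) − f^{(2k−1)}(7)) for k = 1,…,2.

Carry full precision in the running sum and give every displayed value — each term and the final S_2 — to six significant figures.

S_2 ≈ 29279.0

The integral term ∫_7^44 x^2 dx = 28280.3.
Boundary: ½(f(7) + f(44)) = ½(49.0000 + 1936.00) = 992.500.
Running total after boundary: 29272.8.
Order-1 term: 1/12 · (88.0000 − 14.0000) = 6.16667.
Partial sum through k=1: 29279.0.
Order-2 term: −1/720 · (0.00000 − 0.00000) = 0.00000.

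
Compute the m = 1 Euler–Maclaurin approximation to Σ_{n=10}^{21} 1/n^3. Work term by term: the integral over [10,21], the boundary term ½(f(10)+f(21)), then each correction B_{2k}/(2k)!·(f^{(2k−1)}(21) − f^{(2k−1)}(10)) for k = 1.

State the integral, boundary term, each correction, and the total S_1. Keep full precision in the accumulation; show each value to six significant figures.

The integral term ∫_10^21 1/x^3 dx = 0.00386621.
½[f(10) + f(21)] = ½[0.00100000 + 0.000107980] = 0.000553990.
So far: 0.00442020.
k=1: B_{2}/(2)! × [f^{(1)}(21) − f^{(1)}(10)] = 1/12 × (-1.54257e-05 − (-0.000300000)) = 2.37145e-05.

S_1 ≈ 0.00444392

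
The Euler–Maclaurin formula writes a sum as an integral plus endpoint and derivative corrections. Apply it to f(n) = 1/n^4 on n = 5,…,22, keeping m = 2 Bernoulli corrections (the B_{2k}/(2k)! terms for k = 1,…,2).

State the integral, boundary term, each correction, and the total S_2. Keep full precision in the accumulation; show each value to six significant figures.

S_2 ≈ 0.00354197

Integral: ∫_5^22 1/x^4 dx = 0.00263536.
Endpoint term: (f(5) + f(22))/2 = (0.00160000 + 4.26883e-06)/2 = 0.000802134.
Integral + boundary = 0.00343750.
k=1: B_{2}/(2)! × [f^{(1)}(22) − f^{(1)}(5)] = 1/12 × (-7.76152e-07 − (-0.00128000)) = 0.000106602.
After k=1: 0.00354410.
k=2: B_{4}/(4)! × [f^{(3)}(22) − f^{(3)}(5)] = −1/720 × (-4.81086e-08 − (-0.00153600)) = -2.13327e-06.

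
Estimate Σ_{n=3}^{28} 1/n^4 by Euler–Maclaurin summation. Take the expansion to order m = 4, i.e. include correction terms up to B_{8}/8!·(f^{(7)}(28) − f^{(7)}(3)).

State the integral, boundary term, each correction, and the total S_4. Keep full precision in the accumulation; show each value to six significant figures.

S_4 ≈ 0.0198081

∫_3^28 1/x^4 dx evaluates to 0.0123305.
Boundary: ½(f(3) + f(28)) = ½(0.0123457 + 1.62693e-06) = 0.00617365.
Integral + boundary = 0.0185041.
Correction k=1: B_{2}/2! · (f^{(1)}(28) − f^{(1)}(3)) = 1/12 · (-2.32418e-07 − (-0.0164609)) = 0.00137172.
After k=1: 0.0198759.
Correction k=2: B_{4}/4! · (f^{(3)}(28) − f^{(3)}(3)) = −1/720 · (-8.89355e-09 − (-0.0548697)) = -7.62079e-05.
After k=2: 0.0197997.
Correction k=3: B_{6}/6! · (f^{(5)}(28) − f^{(5)}(3)) = 1/30240 · (-6.35253e-10 − (-0.341411)) = 1.12901e-05.
After k=3: 0.0198110.
Correction k=4: B_{8}/8! · (f^{(7)}(28) − f^{(7)}(3)) = −1/1209600 · (-7.29245e-11 − (-3.41411)) = -2.82251e-06.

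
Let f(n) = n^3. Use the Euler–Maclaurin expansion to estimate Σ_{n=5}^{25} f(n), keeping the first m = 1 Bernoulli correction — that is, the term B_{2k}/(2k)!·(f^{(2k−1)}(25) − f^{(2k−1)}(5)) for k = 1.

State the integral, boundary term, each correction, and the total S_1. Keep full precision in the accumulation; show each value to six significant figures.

The integral term ∫_5^25 x^3 dx = 97500.0.
Boundary: ½(f(5) + f(25)) = ½(125.000 + 15625.0) = 7875.00.
Running total after boundary: 105375.
k=1: B_{2}/(2)! × [f^{(1)}(25) − f^{(1)}(5)] = 1/12 × (1875.00 − 75.0000) = 150.000.

S_1 ≈ 105525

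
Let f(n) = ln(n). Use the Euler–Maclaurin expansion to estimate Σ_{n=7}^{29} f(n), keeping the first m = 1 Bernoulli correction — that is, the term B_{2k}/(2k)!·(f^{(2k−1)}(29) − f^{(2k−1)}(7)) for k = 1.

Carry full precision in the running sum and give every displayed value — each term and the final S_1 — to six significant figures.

S_1 ≈ 64.6778

Integral: ∫_7^29 ln(x) dx = 62.0302.
Boundary: ½(f(7) + f(29)) = ½(1.94591 + 3.36730) = 2.65660.
Integral + boundary = 64.6868.
Correction k=1: B_{2}/2! · (f^{(1)}(29) − f^{(1)}(7)) = 1/12 · (0.0344828 − 0.142857) = -0.00903120.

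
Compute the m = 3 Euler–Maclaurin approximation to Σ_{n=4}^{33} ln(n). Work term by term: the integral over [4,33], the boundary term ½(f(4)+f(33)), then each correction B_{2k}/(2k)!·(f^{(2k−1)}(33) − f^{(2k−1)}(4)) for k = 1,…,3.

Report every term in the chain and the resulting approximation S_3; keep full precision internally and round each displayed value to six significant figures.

S_3 ≈ 83.2627

∫_4^33 ln(x) dx evaluates to 80.8396.
Boundary: ½(f(4) + f(33)) = ½(1.38629 + 3.49651) = 2.44140.
Running total after boundary: 83.2810.
k=1: B_{2}/(2)! × [f^{(1)}(33) − f^{(1)}(4)] = 1/12 × (0.0303030 − 0.250000) = -0.0183081.
Partial sum through k=1: 83.2627.
k=2: B_{4}/(4)! × [f^{(3)}(33) − f^{(3)}(4)] = −1/720 × (5.56529e-05 − 0.0312500) = 4.33255e-05.
Partial sum through k=2: 83.2627.
k=3: B_{6}/(6)! × [f^{(5)}(33) − f^{(5)}(4)] = 1/30240 × (6.13256e-07 − 0.0234375) = -7.75029e-07.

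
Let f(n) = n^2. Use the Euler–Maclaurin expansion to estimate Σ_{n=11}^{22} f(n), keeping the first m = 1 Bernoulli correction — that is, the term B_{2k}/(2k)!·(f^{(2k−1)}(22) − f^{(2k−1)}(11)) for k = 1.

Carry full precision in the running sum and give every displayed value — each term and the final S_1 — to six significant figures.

S_1 ≈ 3410.00

∫_11^22 x^2 dx evaluates to 3105.67.
Boundary: ½(f(11) + f(22)) = ½(121.000 + 484.000) = 302.500.
Running total after boundary: 3408.17.
Order-1 term: 1/12 · (44.0000 − 22.0000) = 1.83333.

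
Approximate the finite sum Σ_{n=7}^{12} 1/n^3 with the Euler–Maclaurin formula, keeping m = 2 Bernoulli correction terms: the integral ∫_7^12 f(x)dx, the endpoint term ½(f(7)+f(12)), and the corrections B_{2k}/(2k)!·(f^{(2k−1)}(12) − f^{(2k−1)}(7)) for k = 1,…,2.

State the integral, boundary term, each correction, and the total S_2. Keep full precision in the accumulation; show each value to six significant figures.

S_2 ≈ 0.00857032

Integral: ∫_7^12 1/x^3 dx = 0.00673186.
Boundary: ½(f(7) + f(12)) = ½(0.00291545 + 0.000578704) = 0.00174708.
Running total after boundary: 0.00847894.
Correction k=1: B_{2}/2! · (f^{(1)}(12) − f^{(1)}(7)) = 1/12 · (-0.000144676 − (-0.00124948)) = 9.20670e-05.
After k=1: 0.00857100.
Correction k=2: B_{4}/4! · (f^{(3)}(12) − f^{(3)}(7)) = −1/720 · (-2.00939e-05 − (-0.000509992)) = -6.80413e-07.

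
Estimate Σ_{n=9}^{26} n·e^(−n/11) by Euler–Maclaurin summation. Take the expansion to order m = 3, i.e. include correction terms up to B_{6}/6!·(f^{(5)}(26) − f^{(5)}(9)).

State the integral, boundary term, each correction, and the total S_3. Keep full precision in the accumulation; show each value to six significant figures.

The integral term ∫_9^26 x·e^(−x/11) dx = 58.7818.
½[f(9) + f(26)] = ½[3.97110 + 2.44602] = 3.20856.
Integral + boundary = 61.9903.
Order-1 term: 1/12 · (-0.128288 − 0.0802242) = -0.0173760.
Running total after k=1: 61.9729.
Order-2 term: −1/720 · (0.000494773 − 0.00795612) = 1.03630e-05.
Running total after k=2: 61.9729.
Order-3 term: 1/30240 · (1.69403e-05 − 0.000126027) = -3.60736e-09.

S_3 ≈ 61.9729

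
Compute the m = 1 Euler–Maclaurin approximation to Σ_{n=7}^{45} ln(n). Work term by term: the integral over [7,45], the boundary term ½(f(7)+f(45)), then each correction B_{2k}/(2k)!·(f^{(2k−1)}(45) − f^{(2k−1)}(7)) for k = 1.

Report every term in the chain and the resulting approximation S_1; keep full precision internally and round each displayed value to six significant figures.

∫_7^45 ln(x) dx evaluates to 119.678.
Boundary: ½(f(7) + f(45)) = ½(1.94591 + 3.80666) = 2.87629.
Running total after boundary: 122.555.
k=1: B_{2}/(2)! × [f^{(1)}(45) − f^{(1)}(7)] = 1/12 × (0.0222222 − 0.142857) = -0.0100529.

S_1 ≈ 122.545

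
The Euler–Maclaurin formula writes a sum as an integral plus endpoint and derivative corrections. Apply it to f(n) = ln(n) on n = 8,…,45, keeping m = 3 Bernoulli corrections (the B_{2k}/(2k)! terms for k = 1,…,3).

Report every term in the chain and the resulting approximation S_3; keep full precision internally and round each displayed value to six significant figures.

S_3 ≈ 120.599

The integral term ∫_8^45 ln(x) dx = 117.664.
½[f(8) + f(45)] = ½[2.07944 + 3.80666] = 2.94305.
So far: 120.607.
k=1: B_{2}/(2)! × [f^{(1)}(45) − f^{(1)}(8)] = 1/12 × (0.0222222 − 0.125000) = -0.00856481.
After k=1: 120.599.
k=2: B_{4}/(4)! × [f^{(3)}(45) − f^{(3)}(8)] = −1/720 × (2.19479e-05 − 0.00390625) = 5.39486e-06.
After k=2: 120.599.
k=3: B_{6}/(6)! × [f^{(5)}(45) − f^{(5)}(8)] = 1/30240 × (1.30061e-07 − 0.000732422) = -2.42160e-08.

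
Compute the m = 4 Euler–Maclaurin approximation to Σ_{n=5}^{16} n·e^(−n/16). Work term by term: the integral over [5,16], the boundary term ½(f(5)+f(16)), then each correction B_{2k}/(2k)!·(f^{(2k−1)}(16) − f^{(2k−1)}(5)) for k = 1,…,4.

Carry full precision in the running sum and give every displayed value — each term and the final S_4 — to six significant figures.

Integral: ∫_5^16 x·e^(−x/16) dx = 57.4686.
Boundary: ½(f(5) + f(16)) = ½(3.65808 + 5.88607) = 4.77207.
Running total after boundary: 62.2407.
k=1: B_{2}/(2)! × [f^{(1)}(16) − f^{(1)}(5)] = 1/12 × (0.00000 − 0.502986) = -0.0419155.
Partial sum through k=1: 62.1987.
k=2: B_{4}/(4)! × [f^{(3)}(16) − f^{(3)}(5)] = −1/720 × (0.00287406 − 0.00768054) = 6.67566e-06.
Partial sum through k=2: 62.1987.
k=3: B_{6}/(6)! × [f^{(5)}(16) − f^{(5)}(5)] = 1/30240 × (2.24536e-05 − 5.23292e-05) = -9.87951e-10.
Partial sum through k=3: 62.1987.
k=4: B_{8}/(8)! × [f^{(7)}(16) − f^{(7)}(5)] = −1/1209600 × (1.31564e-07 − 2.91626e-07) = 1.32327e-13.

S_4 ≈ 62.1987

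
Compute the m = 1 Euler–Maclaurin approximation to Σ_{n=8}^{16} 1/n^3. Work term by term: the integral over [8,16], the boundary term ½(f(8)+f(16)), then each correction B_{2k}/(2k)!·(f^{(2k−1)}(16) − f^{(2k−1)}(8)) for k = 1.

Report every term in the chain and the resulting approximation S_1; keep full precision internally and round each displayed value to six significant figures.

Integral: ∫_8^16 1/x^3 dx = 0.00585938.
½[f(8) + f(16)] = ½[0.00195312 + 0.000244141] = 0.00109863.
Integral + boundary = 0.00695801.
k=1: B_{2}/(2)! × [f^{(1)}(16) − f^{(1)}(8)] = 1/12 × (-4.57764e-05 − (-0.000732422)) = 5.72205e-05.

S_1 ≈ 0.00701523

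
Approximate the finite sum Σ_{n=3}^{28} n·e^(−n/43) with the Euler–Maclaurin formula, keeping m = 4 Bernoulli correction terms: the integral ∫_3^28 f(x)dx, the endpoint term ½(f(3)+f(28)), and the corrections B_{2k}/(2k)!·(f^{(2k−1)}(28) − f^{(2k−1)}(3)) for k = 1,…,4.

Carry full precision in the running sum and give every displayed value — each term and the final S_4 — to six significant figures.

The integral term ∫_3^28 x·e^(−x/43) dx = 252.750.
Boundary: ½(f(3) + f(28)) = ½(2.79783 + 14.6003) = 8.69906.
Running total after boundary: 261.449.
Order-1 term: 1/12 · (0.181897 − 0.867545) = -0.0571373.
Running total after k=1: 261.392.
Order-2 term: −1/720 · (0.000662399 − 0.00147797) = 1.13274e-06.
Running total after k=2: 261.392.
Order-3 term: 1/30240 · (6.63289e-07 − 1.34491e-06) = -2.25404e-11.
Running total after k=3: 261.392.
Order-4 term: −1/1209600 · (5.23705e-10 − 1.02244e-09) = 4.12313e-16.

S_4 ≈ 261.392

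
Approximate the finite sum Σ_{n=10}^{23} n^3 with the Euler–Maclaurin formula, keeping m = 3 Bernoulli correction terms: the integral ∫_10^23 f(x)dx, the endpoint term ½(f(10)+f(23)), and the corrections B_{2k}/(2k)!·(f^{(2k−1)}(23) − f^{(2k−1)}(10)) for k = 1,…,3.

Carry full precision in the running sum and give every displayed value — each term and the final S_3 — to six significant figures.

S_3 ≈ 74151.0

∫_10^23 x^3 dx evaluates to 67460.2.
Endpoint term: (f(10) + f(23))/2 = (1000.00 + 12167.0)/2 = 6583.50.
Integral + boundary = 74043.8.
Correction k=1: B_{2}/2! · (f^{(1)}(23) − f^{(1)}(10)) = 1/12 · (1587.00 − 300.000) = 107.250.
Running total after k=1: 74151.0.
Correction k=2: B_{4}/4! · (f^{(3)}(23) − f^{(3)}(10)) = −1/720 · (6.00000 − 6.00000) = 0.00000.
Running total after k=2: 74151.0.
Correction k=3: B_{6}/6! · (f^{(5)}(23) − f^{(5)}(10)) = 1/30240 · (0.00000 − 0.00000) = 0.00000.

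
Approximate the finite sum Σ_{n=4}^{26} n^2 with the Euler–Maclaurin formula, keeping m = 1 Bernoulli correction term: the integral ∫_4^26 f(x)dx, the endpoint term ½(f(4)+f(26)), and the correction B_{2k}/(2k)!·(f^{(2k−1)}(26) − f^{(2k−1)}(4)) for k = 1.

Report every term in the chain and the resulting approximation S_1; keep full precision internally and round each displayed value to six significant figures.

S_1 ≈ 6187.00

∫_4^26 x^2 dx evaluates to 5837.33.
½[f(4) + f(26)] = ½[16.0000 + 676.000] = 346.000.
Running total after boundary: 6183.33.
k=1: B_{2}/(2)! × [f^{(1)}(26) − f^{(1)}(4)] = 1/12 × (52.0000 − 8.00000) = 3.66667.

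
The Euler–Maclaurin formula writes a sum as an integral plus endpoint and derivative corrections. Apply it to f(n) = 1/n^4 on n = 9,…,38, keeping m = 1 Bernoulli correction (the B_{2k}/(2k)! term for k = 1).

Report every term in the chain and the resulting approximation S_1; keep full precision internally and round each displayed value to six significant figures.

S_1 ≈ 0.000533261

Integral: ∫_9^38 1/x^4 dx = 0.000451173.
Boundary: ½(f(9) + f(38)) = ½(0.000152416 + 4.79585e-07) = 7.64477e-05.
Integral + boundary = 0.000527620.
Correction k=1: B_{2}/2! · (f^{(1)}(38) − f^{(1)}(9)) = 1/12 · (-5.04826e-08 − (-6.77404e-05)) = 5.64082e-06.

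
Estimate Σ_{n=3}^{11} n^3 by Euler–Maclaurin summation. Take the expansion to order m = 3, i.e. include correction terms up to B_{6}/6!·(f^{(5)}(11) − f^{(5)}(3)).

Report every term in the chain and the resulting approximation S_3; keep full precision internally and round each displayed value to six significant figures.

S_3 ≈ 4347.00

∫_3^11 x^3 dx evaluates to 3640.00.
Endpoint term: (f(3) + f(11))/2 = (27.0000 + 1331.00)/2 = 679.000.
Integral + boundary = 4319.00.
Order-1 term: 1/12 · (363.000 − 27.0000) = 28.0000.
Running total after k=1: 4347.00.
Order-2 term: −1/720 · (6.00000 − 6.00000) = 0.00000.
Running total after k=2: 4347.00.
Order-3 term: 1/30240 · (0.00000 − 0.00000) = 0.00000.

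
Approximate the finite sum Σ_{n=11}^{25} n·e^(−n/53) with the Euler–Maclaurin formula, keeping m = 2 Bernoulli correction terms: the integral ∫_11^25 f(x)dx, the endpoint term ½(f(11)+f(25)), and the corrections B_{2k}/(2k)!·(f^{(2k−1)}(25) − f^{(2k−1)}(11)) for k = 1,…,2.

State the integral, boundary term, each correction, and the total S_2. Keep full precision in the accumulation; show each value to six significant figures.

Integral: ∫_11^25 x·e^(−x/53) dx = 176.879.
½[f(11) + f(25)] = ½[8.93832 + 15.5985] = 12.2684.
Integral + boundary = 189.147.
Correction k=1: B_{2}/2! · (f^{(1)}(25) − f^{(1)}(11)) = 1/12 · (0.329630 − 0.643927) = -0.0261915.
After k=1: 189.121.
Correction k=2: B_{4}/4! · (f^{(3)}(25) − f^{(3)}(11)) = −1/720 · (0.000561593 − 0.000807788) = 3.41938e-07.

S_2 ≈ 189.121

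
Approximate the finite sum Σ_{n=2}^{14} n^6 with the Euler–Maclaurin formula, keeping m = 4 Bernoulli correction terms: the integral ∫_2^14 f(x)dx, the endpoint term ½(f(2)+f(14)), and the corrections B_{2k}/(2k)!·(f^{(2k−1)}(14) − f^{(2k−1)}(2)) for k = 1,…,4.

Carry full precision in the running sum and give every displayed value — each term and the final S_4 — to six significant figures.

S_4 ≈ 1.90923e+07

The integral term ∫_2^14 x^6 dx = 1.50591e+07.
½[f(2) + f(14)] = ½[64.0000 + 7.52954e+06] = 3.76480e+06.
Integral + boundary = 1.88239e+07.
Correction k=1: B_{2}/2! · (f^{(1)}(14) − f^{(1)}(2)) = 1/12 · (3.22694e+06 − 192.000) = 268896.
Partial sum through k=1: 1.90927e+07.
Correction k=2: B_{4}/4! · (f^{(3)}(14) − f^{(3)}(2)) = −1/720 · (329280 − 960.000) = -456.000.
Partial sum through k=2: 1.90923e+07.
Correction k=3: B_{6}/6! · (f^{(5)}(14) − f^{(5)}(2)) = 1/30240 · (10080.0 − 1440.00) = 0.285714.
Partial sum through k=3: 1.90923e+07.
Correction k=4: B_{8}/8! · (f^{(7)}(14) − f^{(7)}(2)) = −1/1209600 · (0.00000 − 0.00000) = 0.00000.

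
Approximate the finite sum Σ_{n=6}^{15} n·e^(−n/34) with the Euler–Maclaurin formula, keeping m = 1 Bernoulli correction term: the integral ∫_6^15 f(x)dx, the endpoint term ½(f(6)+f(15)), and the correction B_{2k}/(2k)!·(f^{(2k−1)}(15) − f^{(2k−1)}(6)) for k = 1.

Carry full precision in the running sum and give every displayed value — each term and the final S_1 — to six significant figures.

The integral term ∫_6^15 x·e^(−x/34) dx = 68.2808.
½[f(6) + f(15)] = ½[5.02934 + 9.64919] = 7.33926.
Running total after boundary: 75.6200.
Order-1 term: 1/12 · (0.359480 − 0.690302) = -0.0275685.

S_1 ≈ 75.5925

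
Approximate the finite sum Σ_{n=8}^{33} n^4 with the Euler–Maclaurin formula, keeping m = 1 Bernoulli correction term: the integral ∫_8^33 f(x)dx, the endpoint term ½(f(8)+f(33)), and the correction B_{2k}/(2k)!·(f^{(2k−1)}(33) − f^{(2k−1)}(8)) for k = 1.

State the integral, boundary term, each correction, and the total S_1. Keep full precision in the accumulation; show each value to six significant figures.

∫_8^33 x^4 dx evaluates to 7.82052e+06.
Boundary: ½(f(8) + f(33)) = ½(4096.00 + 1.18592e+06) = 595008.
Running total after boundary: 8.41553e+06.
Correction k=1: B_{2}/2! · (f^{(1)}(33) − f^{(1)}(8)) = 1/12 · (143748 − 2048.00) = 11808.3.

S_1 ≈ 8.42734e+06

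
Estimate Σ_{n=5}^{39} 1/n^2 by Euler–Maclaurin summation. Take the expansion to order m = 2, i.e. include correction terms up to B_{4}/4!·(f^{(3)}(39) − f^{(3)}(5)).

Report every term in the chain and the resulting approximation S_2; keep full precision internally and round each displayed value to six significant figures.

Integral: ∫_5^39 1/x^2 dx = 0.174359.
Boundary: ½(f(5) + f(39)) = ½(0.0400000 + 0.000657462) = 0.0203287.
Integral + boundary = 0.194688.
k=1: B_{2}/(2)! × [f^{(1)}(39) − f^{(1)}(5)] = 1/12 × (-3.37160e-05 − (-0.0160000)) = 0.00133052.
Partial sum through k=1: 0.196018.
k=2: B_{4}/(4)! × [f^{(3)}(39) − f^{(3)}(5)] = −1/720 × (-2.66004e-07 − (-0.00768000)) = -1.06663e-05.

S_2 ≈ 0.196008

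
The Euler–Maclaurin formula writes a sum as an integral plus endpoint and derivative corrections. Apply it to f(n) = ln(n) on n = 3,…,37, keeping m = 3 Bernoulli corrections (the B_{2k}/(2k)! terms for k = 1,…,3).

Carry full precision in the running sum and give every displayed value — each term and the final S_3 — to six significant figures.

S_3 ≈ 98.6375

∫_3^37 ln(x) dx evaluates to 96.3081.
Endpoint term: (f(3) + f(37))/2 = (1.09861 + 3.61092)/2 = 2.35477.
So far: 98.6629.
Order-1 term: 1/12 · (0.0270270 − 0.333333) = -0.0255255.
Running total after k=1: 98.6374.
Order-2 term: −1/720 · (3.94843e-05 − 0.0740741) = 0.000102826.
Running total after k=2: 98.6375.
Order-3 term: 1/30240 · (3.46101e-07 − 0.0987654) = -3.26604e-06.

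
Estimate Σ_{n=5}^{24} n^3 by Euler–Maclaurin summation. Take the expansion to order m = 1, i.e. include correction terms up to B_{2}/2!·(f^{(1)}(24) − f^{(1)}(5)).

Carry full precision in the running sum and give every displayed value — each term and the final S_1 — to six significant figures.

Integral: ∫_5^24 x^3 dx = 82787.8.
½[f(5) + f(24)] = ½[125.000 + 13824.0] = 6974.50.
Integral + boundary = 89762.2.
Correction k=1: B_{2}/2! · (f^{(1)}(24) − f^{(1)}(5)) = 1/12 · (1728.00 − 75.0000) = 137.750.

S_1 ≈ 89900.0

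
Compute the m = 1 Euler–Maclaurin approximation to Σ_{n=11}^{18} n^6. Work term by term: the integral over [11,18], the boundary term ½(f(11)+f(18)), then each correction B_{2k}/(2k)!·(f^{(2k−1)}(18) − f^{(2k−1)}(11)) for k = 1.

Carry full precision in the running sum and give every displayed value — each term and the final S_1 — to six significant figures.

S_1 ≈ 1.03432e+08

∫_11^18 x^6 dx evaluates to 8.46761e+07.
Boundary: ½(f(11) + f(18)) = ½(1.77156e+06 + 3.40122e+07) = 1.78919e+07.
So far: 1.02568e+08.
k=1: B_{2}/(2)! × [f^{(1)}(18) − f^{(1)}(11)] = 1/12 × (1.13374e+07 − 966306) = 864258.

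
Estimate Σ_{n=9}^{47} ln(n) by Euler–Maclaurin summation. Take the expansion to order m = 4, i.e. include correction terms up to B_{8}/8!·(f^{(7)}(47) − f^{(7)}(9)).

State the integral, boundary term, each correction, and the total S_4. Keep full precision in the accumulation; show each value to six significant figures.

∫_9^47 ln(x) dx evaluates to 123.182.
Boundary: ½(f(9) + f(47)) = ½(2.19722 + 3.85015) = 3.02369.
Running total after boundary: 126.206.
Correction k=1: B_{2}/2! · (f^{(1)}(47) − f^{(1)}(9)) = 1/12 · (0.0212766 − 0.111111) = -0.00748621.
After k=1: 126.198.
Correction k=2: B_{4}/4! · (f^{(3)}(47) − f^{(3)}(9)) = −1/720 · (1.92636e-05 − 0.00274348) = 3.78364e-06.
After k=2: 126.198.
Correction k=3: B_{6}/6! · (f^{(5)}(47) − f^{(5)}(9)) = 1/30240 · (1.04646e-07 − 0.000406442) = -1.34371e-08.
After k=3: 126.198.
Correction k=4: B_{8}/8! · (f^{(7)}(47) − f^{(7)}(9)) = −1/1209600 · (1.42117e-09 − 0.000150534) = 1.24448e-10.

S_4 ≈ 126.198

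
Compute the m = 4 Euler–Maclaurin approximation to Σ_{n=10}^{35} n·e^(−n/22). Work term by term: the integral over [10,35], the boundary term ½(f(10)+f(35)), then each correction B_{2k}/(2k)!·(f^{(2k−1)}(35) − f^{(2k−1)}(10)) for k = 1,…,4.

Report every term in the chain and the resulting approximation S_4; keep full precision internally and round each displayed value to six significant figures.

S_4 ≈ 198.064

Integral: ∫_10^35 x·e^(−x/22) dx = 191.364.
½[f(10) + f(35)] = ½[6.34736 + 7.13091] = 6.73914.
Integral + boundary = 198.103.
k=1: B_{2}/(2)! × [f^{(1)}(35) − f^{(1)}(10)] = 1/12 × (-0.120392 − 0.346220) = -0.0388843.
Running total after k=1: 198.064.
k=2: B_{4}/(4)! × [f^{(3)}(35) − f^{(3)}(10)] = −1/720 × (0.000593158 − 0.00333821) = 3.81257e-06.
Running total after k=2: 198.064.
k=3: B_{6}/(6)! × [f^{(5)}(35) − f^{(5)}(10)] = 1/30240 × (2.96500e-06 − 1.23163e-05) = -3.09236e-10.
Running total after k=3: 198.064.
k=4: B_{8}/(8)! × [f^{(7)}(35) − f^{(7)}(10)] = −1/1209600 × (9.71998e-09 − 3.66435e-08) = 2.22582e-14.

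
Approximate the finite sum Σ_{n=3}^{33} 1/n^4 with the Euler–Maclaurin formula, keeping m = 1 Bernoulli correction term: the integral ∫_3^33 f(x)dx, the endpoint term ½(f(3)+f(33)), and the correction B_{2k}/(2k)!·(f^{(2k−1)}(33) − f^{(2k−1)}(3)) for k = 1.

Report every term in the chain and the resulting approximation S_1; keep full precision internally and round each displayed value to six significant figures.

S_1 ≈ 0.0198814

The integral term ∫_3^33 1/x^4 dx = 0.0123364.
Endpoint term: (f(3) + f(33))/2 = (0.0123457 + 8.43226e-07)/2 = 0.00617326.
Integral + boundary = 0.0185097.
Order-1 term: 1/12 · (-1.02209e-07 − (-0.0164609)) = 0.00137173.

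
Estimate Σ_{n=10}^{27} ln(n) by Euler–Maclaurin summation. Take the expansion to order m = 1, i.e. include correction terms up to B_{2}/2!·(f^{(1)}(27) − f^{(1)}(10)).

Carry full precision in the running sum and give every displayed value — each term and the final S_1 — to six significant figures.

∫_10^27 ln(x) dx evaluates to 48.9617.
½[f(10) + f(27)] = ½[2.30259 + 3.29584] = 2.79921.
Integral + boundary = 51.7610.
Order-1 term: 1/12 · (0.0370370 − 0.100000) = -0.00524691.

S_1 ≈ 51.7557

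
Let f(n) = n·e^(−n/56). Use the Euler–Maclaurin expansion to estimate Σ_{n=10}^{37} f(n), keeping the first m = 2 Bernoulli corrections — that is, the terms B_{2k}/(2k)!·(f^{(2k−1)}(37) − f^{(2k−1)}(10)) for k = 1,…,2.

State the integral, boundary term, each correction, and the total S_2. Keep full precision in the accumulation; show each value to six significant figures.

S_2 ≈ 415.427

Integral: ∫_10^37 x·e^(−x/56) dx = 401.732.
Endpoint term: (f(10) + f(37))/2 = (8.36464 + 19.1098)/2 = 13.7372.
So far: 415.470.
Order-1 term: 1/12 · (0.175235 − 0.687096) = -0.0426551.
Partial sum through k=1: 415.427.
Order-2 term: −1/720 · (0.000385268 − 0.000752559) = 5.10126e-07.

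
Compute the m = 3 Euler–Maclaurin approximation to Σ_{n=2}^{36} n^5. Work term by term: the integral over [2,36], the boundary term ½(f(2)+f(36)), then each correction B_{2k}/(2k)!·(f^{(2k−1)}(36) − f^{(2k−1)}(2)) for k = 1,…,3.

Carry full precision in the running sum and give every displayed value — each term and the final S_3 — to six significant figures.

S_3 ≈ 3.93730e+08

Integral: ∫_2^36 x^5 dx = 3.62797e+08.
½[f(2) + f(36)] = ½[32.0000 + 6.04662e+07] = 3.02331e+07.
Running total after boundary: 3.93030e+08.
Order-1 term: 1/12 · (8.39808e+06 − 80.0000) = 699833.
Running total after k=1: 3.93730e+08.
Order-2 term: −1/720 · (77760.0 − 240.000) = -107.667.
Running total after k=2: 3.93730e+08.
Order-3 term: 1/30240 · (120.000 − 120.000) = 0.00000.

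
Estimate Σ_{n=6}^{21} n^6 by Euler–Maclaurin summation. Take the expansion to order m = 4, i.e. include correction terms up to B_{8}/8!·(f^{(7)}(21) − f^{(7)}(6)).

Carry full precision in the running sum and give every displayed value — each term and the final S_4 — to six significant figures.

S_4 ≈ 3.02201e+08

The integral term ∫_6^21 x^6 dx = 2.57258e+08.
Endpoint term: (f(6) + f(21))/2 = (46656.0 + 8.57661e+07)/2 = 4.29064e+07.
Integral + boundary = 3.00165e+08.
Correction k=1: B_{2}/2! · (f^{(1)}(21) − f^{(1)}(6)) = 1/12 · (2.45046e+07 − 46656.0) = 2.03816e+06.
After k=1: 3.02203e+08.
Correction k=2: B_{4}/4! · (f^{(3)}(21) − f^{(3)}(6)) = −1/720 · (1.11132e+06 − 25920.0) = -1507.50.
After k=2: 3.02201e+08.
Correction k=3: B_{6}/6! · (f^{(5)}(21) − f^{(5)}(6)) = 1/30240 · (15120.0 − 4320.00) = 0.357143.
After k=3: 3.02201e+08.
Correction k=4: B_{8}/8! · (f^{(7)}(21) − f^{(7)}(6)) = −1/1209600 · (0.00000 − 0.00000) = 0.00000.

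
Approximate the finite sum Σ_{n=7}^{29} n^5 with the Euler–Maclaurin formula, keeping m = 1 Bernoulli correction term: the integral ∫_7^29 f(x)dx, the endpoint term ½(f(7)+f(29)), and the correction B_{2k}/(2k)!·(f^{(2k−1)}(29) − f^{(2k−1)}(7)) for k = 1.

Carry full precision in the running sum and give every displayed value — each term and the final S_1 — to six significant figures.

S_1 ≈ 1.09675e+08

The integral term ∫_7^29 x^5 dx = 9.91176e+07.
Boundary: ½(f(7) + f(29)) = ½(16807.0 + 2.05111e+07) = 1.02640e+07.
So far: 1.09382e+08.
k=1: B_{2}/(2)! × [f^{(1)}(29) − f^{(1)}(7)] = 1/12 × (3.53640e+06 − 12005.0) = 293700.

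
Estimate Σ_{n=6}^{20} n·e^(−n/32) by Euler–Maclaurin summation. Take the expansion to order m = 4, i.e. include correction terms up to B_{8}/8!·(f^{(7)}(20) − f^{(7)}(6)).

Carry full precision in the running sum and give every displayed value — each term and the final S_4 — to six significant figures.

S_4 ≈ 125.225

Integral: ∫_6^20 x·e^(−x/32) dx = 117.424.
Endpoint term: (f(6) + f(20))/2 = (4.97417 + 10.7052)/2 = 7.83970.
So far: 125.264.
Correction k=1: B_{2}/2! · (f^{(1)}(20) − f^{(1)}(6)) = 1/12 · (0.200723 − 0.673586) = -0.0394053.
Running total after k=1: 125.225.
Correction k=2: B_{4}/4! · (f^{(3)}(20) − f^{(3)}(6)) = −1/720 · (0.00124145 − 0.00227700) = 1.43826e-06.
Running total after k=2: 125.225.
Correction k=3: B_{6}/6! · (f^{(5)}(20) − f^{(5)}(6)) = 1/30240 · (2.23328e-06 − 3.80488e-06) = -5.19706e-11.
Running total after k=3: 125.225.
Correction k=4: B_{8}/8! · (f^{(7)}(20) − f^{(7)}(6)) = −1/1209600 · (3.17794e-09 − 5.25989e-09) = 1.72118e-15.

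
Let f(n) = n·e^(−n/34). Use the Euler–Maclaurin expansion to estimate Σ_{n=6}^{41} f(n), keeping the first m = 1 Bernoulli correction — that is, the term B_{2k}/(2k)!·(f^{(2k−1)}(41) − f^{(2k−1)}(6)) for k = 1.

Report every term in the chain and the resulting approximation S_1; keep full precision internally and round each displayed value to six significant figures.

Integral: ∫_6^41 x·e^(−x/34) dx = 376.443.
Endpoint term: (f(6) + f(41))/2 = (5.02934 + 12.2765)/2 = 8.65294.
Running total after boundary: 385.096.
Order-1 term: 1/12 · (-0.0616469 − 0.690302) = -0.0626624.

S_1 ≈ 385.034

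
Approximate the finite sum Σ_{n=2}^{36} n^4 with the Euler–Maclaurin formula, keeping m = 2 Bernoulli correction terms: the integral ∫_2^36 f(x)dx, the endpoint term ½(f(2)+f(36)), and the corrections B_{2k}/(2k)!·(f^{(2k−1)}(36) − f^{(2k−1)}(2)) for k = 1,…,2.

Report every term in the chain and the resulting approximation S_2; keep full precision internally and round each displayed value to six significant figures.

S_2 ≈ 1.29486e+07

Integral: ∫_2^36 x^4 dx = 1.20932e+07.
Boundary: ½(f(2) + f(36)) = ½(16.0000 + 1.67962e+06) = 839816.
Running total after boundary: 1.29330e+07.
Correction k=1: B_{2}/2! · (f^{(1)}(36) − f^{(1)}(2)) = 1/12 · (186624 − 32.0000) = 15549.3.
Partial sum through k=1: 1.29486e+07.
Correction k=2: B_{4}/4! · (f^{(3)}(36) − f^{(3)}(2)) = −1/720 · (864.000 − 48.0000) = -1.13333.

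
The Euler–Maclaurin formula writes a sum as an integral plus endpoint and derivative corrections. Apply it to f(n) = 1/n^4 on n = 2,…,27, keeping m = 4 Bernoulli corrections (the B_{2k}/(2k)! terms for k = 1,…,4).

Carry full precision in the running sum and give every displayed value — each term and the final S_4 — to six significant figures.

∫_2^27 1/x^4 dx evaluates to 0.0416497.
½[f(2) + f(27)] = ½[0.0625000 + 1.88168e-06] = 0.0312509.
So far: 0.0729007.
k=1: B_{2}/(2)! × [f^{(1)}(27) − f^{(1)}(2)] = 1/12 × (-2.78767e-07 − (-0.125000)) = 0.0104166.
Running total after k=1: 0.0833173.
k=2: B_{4}/(4)! × [f^{(3)}(27) − f^{(3)}(2)] = −1/720 × (-1.14719e-08 − (-0.937500)) = -0.00130208.
Running total after k=2: 0.0820152.
k=3: B_{6}/(6)! × [f^{(5)}(27) − f^{(5)}(2)] = 1/30240 × (-8.81242e-10 − (-13.1250)) = 0.000434028.
Running total after k=3: 0.0824493.
k=4: B_{8}/(8)! × [f^{(7)}(27) − f^{(7)}(2)] = −1/1209600 × (-1.08795e-10 − (-295.312)) = -0.000244141.

S_4 ≈ 0.0822051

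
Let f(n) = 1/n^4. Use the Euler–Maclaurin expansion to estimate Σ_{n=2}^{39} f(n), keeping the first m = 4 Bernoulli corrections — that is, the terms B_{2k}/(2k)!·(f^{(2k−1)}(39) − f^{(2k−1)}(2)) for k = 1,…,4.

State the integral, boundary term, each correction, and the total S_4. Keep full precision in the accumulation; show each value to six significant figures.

S_4 ≈ 0.0822157

The integral term ∫_2^39 1/x^4 dx = 0.0416610.
Boundary: ½(f(2) + f(39)) = ½(0.0625000 + 4.32257e-07) = 0.0312502.
Integral + boundary = 0.0729113.
k=1: B_{2}/(2)! × [f^{(1)}(39) − f^{(1)}(2)] = 1/12 × (-4.43340e-08 − (-0.125000)) = 0.0104167.
Partial sum through k=1: 0.0833279.
k=2: B_{4}/(4)! × [f^{(3)}(39) − f^{(3)}(2)] = −1/720 × (-8.74438e-10 − (-0.937500)) = -0.00130208.
Partial sum through k=2: 0.0820258.
k=3: B_{6}/(6)! × [f^{(5)}(39) − f^{(5)}(2)] = 1/30240 × (-3.21950e-11 − (-13.1250)) = 0.000434028.
Partial sum through k=3: 0.0824599.
k=4: B_{8}/(8)! × [f^{(7)}(39) − f^{(7)}(2)] = −1/1209600 × (-1.90503e-12 − (-295.312)) = -0.000244141.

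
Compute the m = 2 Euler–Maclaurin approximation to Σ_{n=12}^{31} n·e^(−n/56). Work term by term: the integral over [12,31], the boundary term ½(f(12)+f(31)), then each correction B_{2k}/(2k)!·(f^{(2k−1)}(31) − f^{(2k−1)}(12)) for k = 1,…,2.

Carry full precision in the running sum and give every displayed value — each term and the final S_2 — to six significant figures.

S_2 ≈ 286.348

Integral: ∫_12^31 x·e^(−x/56) dx = 272.626.
Boundary: ½(f(12) + f(31)) = ½(9.68541 + 17.8217) = 13.7535.
Running total after boundary: 286.379.
Order-1 term: 1/12 · (0.256649 − 0.634164) = -0.0314596.
After k=1: 286.348.
Order-2 term: −1/720 · (0.000448480 − 0.000716964) = 3.72894e-07.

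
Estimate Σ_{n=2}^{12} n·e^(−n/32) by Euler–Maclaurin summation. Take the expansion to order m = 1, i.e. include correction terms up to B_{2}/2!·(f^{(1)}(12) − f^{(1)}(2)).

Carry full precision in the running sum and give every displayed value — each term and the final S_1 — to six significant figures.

S_1 ≈ 59.4037

The integral term ∫_2^12 x·e^(−x/32) dx = 54.3781.
Endpoint term: (f(2) + f(12))/2 = (1.87883 + 8.24747)/2 = 5.06315.
Integral + boundary = 59.4413.
Order-1 term: 1/12 · (0.429556 − 0.880700) = -0.0375953.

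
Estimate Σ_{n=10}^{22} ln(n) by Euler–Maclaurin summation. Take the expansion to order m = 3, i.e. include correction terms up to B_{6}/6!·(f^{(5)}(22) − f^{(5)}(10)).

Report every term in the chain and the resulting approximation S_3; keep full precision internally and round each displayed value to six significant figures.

The integral term ∫_10^22 ln(x) dx = 32.9771.
Boundary: ½(f(10) + f(22)) = ½(2.30259 + 3.09104) = 2.69681.
Integral + boundary = 35.6739.
k=1: B_{2}/(2)! × [f^{(1)}(22) − f^{(1)}(10)] = 1/12 × (0.0454545 − 0.100000) = -0.00454545.
Running total after k=1: 35.6694.
k=2: B_{4}/(4)! × [f^{(3)}(22) − f^{(3)}(10)] = −1/720 × (0.000187829 − 0.00200000) = 2.51690e-06.
Running total after k=2: 35.6694.
k=3: B_{6}/(6)! × [f^{(5)}(22) − f^{(5)}(10)] = 1/30240 × (4.65691e-06 − 0.000240000) = -7.78251e-09.

S_3 ≈ 35.6694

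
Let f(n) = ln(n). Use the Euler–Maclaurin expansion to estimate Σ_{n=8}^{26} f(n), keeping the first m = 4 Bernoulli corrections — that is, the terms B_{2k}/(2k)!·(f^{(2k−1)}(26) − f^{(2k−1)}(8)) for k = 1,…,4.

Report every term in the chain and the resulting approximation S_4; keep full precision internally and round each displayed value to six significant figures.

∫_8^26 ln(x) dx evaluates to 50.0750.
Boundary: ½(f(8) + f(26)) = ½(2.07944 + 3.25810) = 2.66877.
Running total after boundary: 52.7437.
Correction k=1: B_{2}/2! · (f^{(1)}(26) − f^{(1)}(8)) = 1/12 · (0.0384615 − 0.125000) = -0.00721154.
Running total after k=1: 52.7365.
Correction k=2: B_{4}/4! · (f^{(3)}(26) − f^{(3)}(8)) = −1/720 · (0.000113792 − 0.00390625) = 5.26730e-06.
Running total after k=2: 52.7365.
Correction k=3: B_{6}/6! · (f^{(5)}(26) − f^{(5)}(8)) = 1/30240 · (2.01997e-06 − 0.000732422) = -2.41535e-08.
Running total after k=3: 52.7365.
Correction k=4: B_{8}/8! · (f^{(7)}(26) − f^{(7)}(8)) = −1/1209600 · (8.96436e-08 − 0.000343323) = 2.83758e-10.

S_4 ≈ 52.7365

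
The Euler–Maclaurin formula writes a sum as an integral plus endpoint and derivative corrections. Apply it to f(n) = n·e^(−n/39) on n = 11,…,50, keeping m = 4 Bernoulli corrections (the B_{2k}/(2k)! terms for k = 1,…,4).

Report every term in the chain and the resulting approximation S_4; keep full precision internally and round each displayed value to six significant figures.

The integral term ∫_11^50 x·e^(−x/39) dx = 507.668.
Boundary: ½(f(11) + f(50)) = ½(8.29659 + 13.8734) = 11.0850.
So far: 518.753.
Order-1 term: 1/12 · (-0.0782601 − 0.541502) = -0.0516468.
Partial sum through k=1: 518.702.
Order-2 term: −1/720 · (0.000313396 − 0.00134778) = 1.43664e-06.
Partial sum through k=2: 518.702.
Order-3 term: 1/30240 · (4.45920e-07 − 1.53816e-06) = -3.61190e-11.
Partial sum through k=3: 518.702.
Order-4 term: −1/1209600 · (4.50884e-10 − 1.43998e-09) = 8.17703e-16.

S_4 ≈ 518.702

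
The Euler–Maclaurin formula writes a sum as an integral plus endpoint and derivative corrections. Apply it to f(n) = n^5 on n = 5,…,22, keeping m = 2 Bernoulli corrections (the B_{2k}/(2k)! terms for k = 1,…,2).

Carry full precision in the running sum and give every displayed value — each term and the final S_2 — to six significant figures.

S_2 ≈ 2.15697e+07

The integral term ∫_5^22 x^5 dx = 1.88940e+07.
Endpoint term: (f(5) + f(22))/2 = (3125.00 + 5.15363e+06)/2 = 2.57838e+06.
Integral + boundary = 2.14724e+07.
Order-1 term: 1/12 · (1.17128e+06 − 3125.00) = 97346.2.
Partial sum through k=1: 2.15698e+07.
Order-2 term: −1/720 · (29040.0 − 1500.00) = -38.2500.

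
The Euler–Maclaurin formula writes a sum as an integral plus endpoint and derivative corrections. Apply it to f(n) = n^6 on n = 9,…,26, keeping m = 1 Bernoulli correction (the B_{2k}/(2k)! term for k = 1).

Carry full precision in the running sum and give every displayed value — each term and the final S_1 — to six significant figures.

∫_9^26 x^6 dx evaluates to 1.14672e+09.
Endpoint term: (f(9) + f(26))/2 = (531441 + 3.08916e+08)/2 = 1.54724e+08.
So far: 1.30144e+09.
Order-1 term: 1/12 · (7.12883e+07 − 354294) = 5.91116e+06.

S_1 ≈ 1.30735e+09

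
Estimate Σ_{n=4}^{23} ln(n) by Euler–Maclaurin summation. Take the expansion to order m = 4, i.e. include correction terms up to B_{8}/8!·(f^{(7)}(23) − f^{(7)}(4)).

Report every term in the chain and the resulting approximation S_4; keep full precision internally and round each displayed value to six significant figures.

The integral term ∫_4^23 ln(x) dx = 47.5712.
½[f(4) + f(23)] = ½[1.38629 + 3.13549] = 2.26089.
Integral + boundary = 49.8321.
Order-1 term: 1/12 · (0.0434783 − 0.250000) = -0.0172101.
After k=1: 49.8149.
Order-2 term: −1/720 · (0.000164379 − 0.0312500) = 4.31745e-05.
After k=2: 49.8149.
Order-3 term: 1/30240 · (3.72883e-06 − 0.0234375) = -7.74926e-07.
After k=3: 49.8149.
Order-4 term: −1/1209600 · (2.11465e-07 − 0.0439453) = 3.63303e-08.

S_4 ≈ 49.8149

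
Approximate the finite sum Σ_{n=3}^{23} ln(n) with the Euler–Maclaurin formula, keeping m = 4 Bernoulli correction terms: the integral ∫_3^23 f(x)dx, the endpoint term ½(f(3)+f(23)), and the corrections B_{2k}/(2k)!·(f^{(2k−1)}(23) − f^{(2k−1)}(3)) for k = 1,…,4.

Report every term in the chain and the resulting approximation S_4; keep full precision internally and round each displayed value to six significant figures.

∫_3^23 ln(x) dx evaluates to 48.8205.
½[f(3) + f(23)] = ½[1.09861 + 3.13549] = 2.11705.
Integral + boundary = 50.9376.
Order-1 term: 1/12 · (0.0434783 − 0.333333) = -0.0241546.
Running total after k=1: 50.9134.
Order-2 term: −1/720 · (0.000164379 − 0.0740741) = 0.000102652.
Running total after k=2: 50.9135.
Order-3 term: 1/30240 · (3.72883e-06 − 0.0987654) = -3.26593e-06.
Running total after k=3: 50.9135.
Order-4 term: −1/1209600 · (2.11465e-07 − 0.329218) = 2.72171e-07.

S_4 ≈ 50.9135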